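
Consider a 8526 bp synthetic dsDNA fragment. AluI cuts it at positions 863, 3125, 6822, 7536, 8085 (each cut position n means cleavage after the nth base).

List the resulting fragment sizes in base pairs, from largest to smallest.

Linear molecule, 5 cuts → 6 fragments:
  863 − 0 = 863 bp
  3125 − 863 = 2262 bp
  6822 − 3125 = 3697 bp
  7536 − 6822 = 714 bp
  8085 − 7536 = 549 bp
  8526 − 8085 = 441 bp
Sorted largest to smallest: 3697, 2262, 863, 714, 549, 441 bp.

3697, 2262, 863, 714, 549, 441 bp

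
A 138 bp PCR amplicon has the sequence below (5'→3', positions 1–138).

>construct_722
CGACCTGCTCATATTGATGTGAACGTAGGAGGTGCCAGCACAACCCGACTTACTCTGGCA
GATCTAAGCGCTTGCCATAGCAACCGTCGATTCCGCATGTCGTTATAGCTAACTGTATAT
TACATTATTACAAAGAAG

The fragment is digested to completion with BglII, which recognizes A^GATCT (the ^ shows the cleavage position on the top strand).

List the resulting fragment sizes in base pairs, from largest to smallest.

78, 60 bp

The BglII site (AGATCT) starts at position 60.
BglII cuts after the first base of each site, so after position 60.
Linear molecule, 1 cut → 2 fragments:
  1–60 → 60 bp
  61–138 → 78 bp
Sorted largest to smallest: 78, 60 bp.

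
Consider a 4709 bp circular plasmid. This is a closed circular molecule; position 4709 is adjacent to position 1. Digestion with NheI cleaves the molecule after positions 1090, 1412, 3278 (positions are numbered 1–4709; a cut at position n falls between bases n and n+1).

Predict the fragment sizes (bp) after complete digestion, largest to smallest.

2521, 1866, 322 bp

Circular molecule, 3 cuts → 3 fragments:
  1412 − 1090 = 322 bp
  3278 − 1412 = 1866 bp
  wrap: 4709 − 3278 + 1090 = 2521 bp
Sorted largest to smallest: 2521, 1866, 322 bp.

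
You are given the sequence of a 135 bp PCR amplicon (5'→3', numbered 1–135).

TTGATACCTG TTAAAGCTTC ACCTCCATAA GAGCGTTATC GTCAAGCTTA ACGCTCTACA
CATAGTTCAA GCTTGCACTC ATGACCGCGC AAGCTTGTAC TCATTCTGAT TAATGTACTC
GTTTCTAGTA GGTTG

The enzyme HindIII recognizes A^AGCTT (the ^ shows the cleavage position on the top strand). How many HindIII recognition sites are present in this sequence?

4

AAGCTT occurs starting at positions 14, 44, 69, 91.
HindIII cuts at 4 sites.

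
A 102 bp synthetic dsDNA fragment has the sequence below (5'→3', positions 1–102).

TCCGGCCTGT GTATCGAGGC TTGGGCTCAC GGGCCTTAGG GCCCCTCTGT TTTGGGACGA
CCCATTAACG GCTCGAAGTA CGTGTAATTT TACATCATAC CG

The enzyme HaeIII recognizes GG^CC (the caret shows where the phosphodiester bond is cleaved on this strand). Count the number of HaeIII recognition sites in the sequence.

3

GGCC occurs starting at positions 4, 32, 40.
HaeIII cuts at 3 sites.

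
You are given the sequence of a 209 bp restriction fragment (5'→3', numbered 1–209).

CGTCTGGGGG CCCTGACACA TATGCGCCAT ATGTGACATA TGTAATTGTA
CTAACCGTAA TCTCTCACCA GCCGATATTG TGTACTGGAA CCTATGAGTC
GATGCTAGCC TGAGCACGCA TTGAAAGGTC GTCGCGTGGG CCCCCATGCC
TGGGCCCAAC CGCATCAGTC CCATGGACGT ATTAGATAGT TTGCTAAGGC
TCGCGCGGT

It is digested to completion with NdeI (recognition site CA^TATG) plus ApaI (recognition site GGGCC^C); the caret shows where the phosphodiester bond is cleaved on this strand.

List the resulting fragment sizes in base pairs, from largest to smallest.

NdeI sites (CATATG) start at positions 19, 28, 37.
NdeI cuts after base 2 of each site, so after positions 20, 29, 38.
ApaI sites (GGGCCC) start at positions 8, 138, 152.
ApaI cuts after base 5 of each site (before the last base), so after positions 12, 142, 156.
Combined cut positions: 12, 20, 29, 38, 142, 156.
Linear molecule, 6 cuts → 7 fragments:
  1–12 → 12 bp
  13–20 → 8 bp
  21–29 → 9 bp
  30–38 → 9 bp
  39–142 → 104 bp
  143–156 → 14 bp
  157–209 → 53 bp
Sorted largest to smallest: 104, 53, 14, 12, 9, 9, 8 bp.

104, 53, 14, 12, 9, 9, 8 bp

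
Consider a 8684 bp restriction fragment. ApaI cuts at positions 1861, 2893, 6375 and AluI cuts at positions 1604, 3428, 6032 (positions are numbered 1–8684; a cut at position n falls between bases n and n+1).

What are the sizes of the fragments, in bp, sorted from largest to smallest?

Combined cut positions (sorted): 1604, 1861, 2893, 3428, 6032, 6375.
Linear molecule, 6 cuts → 7 fragments:
  1604 − 0 = 1604 bp
  1861 − 1604 = 257 bp
  2893 − 1861 = 1032 bp
  3428 − 2893 = 535 bp
  6032 − 3428 = 2604 bp
  6375 − 6032 = 343 bp
  8684 − 6375 = 2309 bp
Sorted largest to smallest: 2604, 2309, 1604, 1032, 535, 343, 257 bp.

2604, 2309, 1604, 1032, 535, 343, 257 bp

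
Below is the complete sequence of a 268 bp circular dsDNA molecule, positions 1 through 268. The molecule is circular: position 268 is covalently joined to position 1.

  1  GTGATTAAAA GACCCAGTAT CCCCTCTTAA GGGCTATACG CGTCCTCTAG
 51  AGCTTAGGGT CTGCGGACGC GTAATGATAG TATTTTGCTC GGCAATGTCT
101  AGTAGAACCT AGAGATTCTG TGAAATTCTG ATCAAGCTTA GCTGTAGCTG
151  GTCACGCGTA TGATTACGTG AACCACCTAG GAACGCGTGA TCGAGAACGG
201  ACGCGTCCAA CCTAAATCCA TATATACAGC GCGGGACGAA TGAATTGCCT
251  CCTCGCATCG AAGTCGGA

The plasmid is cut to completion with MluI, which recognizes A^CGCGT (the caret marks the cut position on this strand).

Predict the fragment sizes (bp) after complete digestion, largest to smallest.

105, 87, 29, 29, 18 bp

MluI sites (ACGCGT) start at positions 38, 67, 154, 183, 201.
MluI cuts after the first base of each site, so after positions 38, 67, 154, 183, 201.
Circular molecule, 5 cuts → 5 fragments:
  39–67 → 29 bp
  68–154 → 87 bp
  155–183 → 29 bp
  184–201 → 18 bp
  202–268 then 1–38 → 67 + 38 = 105 bp
Sorted largest to smallest: 105, 87, 29, 29, 18 bp.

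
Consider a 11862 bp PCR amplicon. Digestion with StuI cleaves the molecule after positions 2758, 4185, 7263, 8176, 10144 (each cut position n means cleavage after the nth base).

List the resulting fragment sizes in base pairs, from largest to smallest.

Linear molecule, 5 cuts → 6 fragments:
  2758 − 0 = 2758 bp
  4185 − 2758 = 1427 bp
  7263 − 4185 = 3078 bp
  8176 − 7263 = 913 bp
  10144 − 8176 = 1968 bp
  11862 − 10144 = 1718 bp
Sorted largest to smallest: 3078, 2758, 1968, 1718, 1427, 913 bp.

3078, 2758, 1968, 1718, 1427, 913 bp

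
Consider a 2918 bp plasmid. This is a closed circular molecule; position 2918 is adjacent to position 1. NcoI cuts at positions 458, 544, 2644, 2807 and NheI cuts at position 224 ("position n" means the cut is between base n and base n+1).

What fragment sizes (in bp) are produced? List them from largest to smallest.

Combined cut positions (sorted): 224, 458, 544, 2644, 2807.
Circular molecule, 5 cuts → 5 fragments:
  458 − 224 = 234 bp
  544 − 458 = 86 bp
  2644 − 544 = 2100 bp
  2807 − 2644 = 163 bp
  wrap: 2918 − 2807 + 224 = 335 bp
Sorted largest to smallest: 2100, 335, 234, 163, 86 bp.

2100, 335, 234, 163, 86 bp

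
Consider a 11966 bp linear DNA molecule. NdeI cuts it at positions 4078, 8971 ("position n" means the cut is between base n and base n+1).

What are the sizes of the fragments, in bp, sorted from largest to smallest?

Linear molecule, 2 cuts → 3 fragments:
  4078 − 0 = 4078 bp
  8971 − 4078 = 4893 bp
  11966 − 8971 = 2995 bp
Sorted largest to smallest: 4893, 4078, 2995 bp.

4893, 4078, 2995 bp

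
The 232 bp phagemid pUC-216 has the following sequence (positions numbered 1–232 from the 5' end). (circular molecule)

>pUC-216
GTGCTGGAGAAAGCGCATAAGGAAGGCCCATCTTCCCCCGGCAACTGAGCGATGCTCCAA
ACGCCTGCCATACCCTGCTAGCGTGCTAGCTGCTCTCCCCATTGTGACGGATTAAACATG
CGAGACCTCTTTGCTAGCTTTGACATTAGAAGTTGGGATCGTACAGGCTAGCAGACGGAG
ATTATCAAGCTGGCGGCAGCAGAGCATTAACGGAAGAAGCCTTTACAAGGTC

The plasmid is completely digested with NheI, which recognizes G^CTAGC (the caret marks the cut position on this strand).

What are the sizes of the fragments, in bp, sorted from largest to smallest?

142, 48, 34, 8 bp

NheI sites (GCTAGC) start at positions 77, 85, 133, 167.
NheI cuts after the first base of each site, so after positions 77, 85, 133, 167.
Circular molecule, 4 cuts → 4 fragments:
  78–85 → 8 bp
  86–133 → 48 bp
  134–167 → 34 bp
  168–232 then 1–77 → 65 + 77 = 142 bp
Sorted largest to smallest: 142, 48, 34, 8 bp.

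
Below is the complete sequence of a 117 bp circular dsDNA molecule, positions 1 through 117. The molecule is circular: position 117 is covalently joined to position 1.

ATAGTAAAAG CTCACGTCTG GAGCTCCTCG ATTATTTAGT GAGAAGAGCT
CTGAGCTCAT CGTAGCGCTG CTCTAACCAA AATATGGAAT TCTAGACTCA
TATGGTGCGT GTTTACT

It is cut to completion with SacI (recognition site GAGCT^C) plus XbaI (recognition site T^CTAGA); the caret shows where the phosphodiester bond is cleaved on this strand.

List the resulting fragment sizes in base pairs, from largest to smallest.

51, 34, 25, 7 bp

SacI sites (GAGCTC) start at positions 21, 46, 53.
SacI cuts after base 5 of each site (before the last base), so after positions 25, 50, 57.
The XbaI site (TCTAGA) starts at position 91.
XbaI cuts after the first base of each site, so after position 91.
Combined cut positions: 25, 50, 57, 91.
Circular molecule, 4 cuts → 4 fragments:
  26–50 → 25 bp
  51–57 → 7 bp
  58–91 → 34 bp
  92–117 then 1–25 → 26 + 25 = 51 bp
Sorted largest to smallest: 51, 34, 25, 7 bp.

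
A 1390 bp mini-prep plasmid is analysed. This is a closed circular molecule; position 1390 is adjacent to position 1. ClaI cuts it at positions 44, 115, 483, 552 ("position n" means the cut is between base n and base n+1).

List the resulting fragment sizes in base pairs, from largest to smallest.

Circular molecule, 4 cuts → 4 fragments:
  115 − 44 = 71 bp
  483 − 115 = 368 bp
  552 − 483 = 69 bp
  wrap: 1390 − 552 + 44 = 882 bp
Sorted largest to smallest: 882, 368, 71, 69 bp.

882, 368, 71, 69 bp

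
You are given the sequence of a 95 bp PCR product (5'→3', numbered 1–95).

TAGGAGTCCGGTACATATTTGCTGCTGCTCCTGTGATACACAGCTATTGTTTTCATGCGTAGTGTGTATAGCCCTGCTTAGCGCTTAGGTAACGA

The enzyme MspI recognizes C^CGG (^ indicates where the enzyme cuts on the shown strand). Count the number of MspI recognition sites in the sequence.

1

CCGG occurs starting at position 8.
MspI cuts at 1 site.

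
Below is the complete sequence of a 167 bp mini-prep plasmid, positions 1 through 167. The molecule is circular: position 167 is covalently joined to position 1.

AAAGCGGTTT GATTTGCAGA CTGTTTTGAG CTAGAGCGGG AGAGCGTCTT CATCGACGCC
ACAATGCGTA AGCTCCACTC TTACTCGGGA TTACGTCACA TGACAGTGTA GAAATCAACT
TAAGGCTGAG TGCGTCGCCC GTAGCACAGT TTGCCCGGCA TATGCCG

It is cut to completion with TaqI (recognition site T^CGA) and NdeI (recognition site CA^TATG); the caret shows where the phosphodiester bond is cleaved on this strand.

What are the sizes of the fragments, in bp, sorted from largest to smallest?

The TaqI site (TCGA) starts at position 53.
TaqI cuts after the first base of each site, so after position 53.
The NdeI site (CATATG) starts at position 159.
NdeI cuts after base 2 of each site, so after position 160.
Combined cut positions: 53, 160.
Circular molecule, 2 cuts → 2 fragments:
  54–160 → 107 bp
  161–167 then 1–53 → 7 + 53 = 60 bp
Sorted largest to smallest: 107, 60 bp.

107, 60 bp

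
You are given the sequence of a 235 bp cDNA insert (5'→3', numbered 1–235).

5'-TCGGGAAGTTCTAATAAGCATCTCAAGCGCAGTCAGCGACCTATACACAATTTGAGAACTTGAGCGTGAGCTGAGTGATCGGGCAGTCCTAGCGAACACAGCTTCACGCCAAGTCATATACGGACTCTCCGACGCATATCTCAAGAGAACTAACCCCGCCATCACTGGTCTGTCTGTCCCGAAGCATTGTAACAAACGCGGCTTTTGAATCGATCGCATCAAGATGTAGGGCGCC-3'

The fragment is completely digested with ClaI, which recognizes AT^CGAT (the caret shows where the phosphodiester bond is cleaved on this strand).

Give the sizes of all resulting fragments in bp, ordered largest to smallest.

210, 25 bp

The ClaI site (ATCGAT) starts at position 209.
ClaI cuts after base 2 of each site, so after position 210.
Linear molecule, 1 cut → 2 fragments:
  1–210 → 210 bp
  211–235 → 25 bp
Sorted largest to smallest: 210, 25 bp.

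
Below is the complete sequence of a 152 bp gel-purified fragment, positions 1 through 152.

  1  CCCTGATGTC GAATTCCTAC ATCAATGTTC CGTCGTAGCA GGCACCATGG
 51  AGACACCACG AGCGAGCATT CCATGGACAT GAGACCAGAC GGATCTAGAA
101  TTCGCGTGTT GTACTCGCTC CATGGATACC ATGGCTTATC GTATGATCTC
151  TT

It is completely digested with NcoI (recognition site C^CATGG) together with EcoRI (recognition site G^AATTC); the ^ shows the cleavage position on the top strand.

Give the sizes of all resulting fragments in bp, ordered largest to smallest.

NcoI sites (CCATGG) start at positions 45, 71, 120, 129.
NcoI cuts after the first base of each site, so after positions 45, 71, 120, 129.
EcoRI sites (GAATTC) start at positions 11, 98.
EcoRI cuts after the first base of each site, so after positions 11, 98.
Combined cut positions: 11, 45, 71, 98, 120, 129.
Linear molecule, 6 cuts → 7 fragments:
  1–11 → 11 bp
  12–45 → 34 bp
  46–71 → 26 bp
  72–98 → 27 bp
  99–120 → 22 bp
  121–129 → 9 bp
  130–152 → 23 bp
Sorted largest to smallest: 34, 27, 26, 23, 22, 11, 9 bp.

34, 27, 26, 23, 22, 11, 9 bp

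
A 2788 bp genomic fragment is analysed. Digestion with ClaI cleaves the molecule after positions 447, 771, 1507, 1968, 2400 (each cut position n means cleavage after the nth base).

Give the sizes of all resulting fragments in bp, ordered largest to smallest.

736, 461, 447, 432, 388, 324 bp

Linear molecule, 5 cuts → 6 fragments:
  447 − 0 = 447 bp
  771 − 447 = 324 bp
  1507 − 771 = 736 bp
  1968 − 1507 = 461 bp
  2400 − 1968 = 432 bp
  2788 − 2400 = 388 bp
Sorted largest to smallest: 736, 461, 447, 432, 388, 324 bp.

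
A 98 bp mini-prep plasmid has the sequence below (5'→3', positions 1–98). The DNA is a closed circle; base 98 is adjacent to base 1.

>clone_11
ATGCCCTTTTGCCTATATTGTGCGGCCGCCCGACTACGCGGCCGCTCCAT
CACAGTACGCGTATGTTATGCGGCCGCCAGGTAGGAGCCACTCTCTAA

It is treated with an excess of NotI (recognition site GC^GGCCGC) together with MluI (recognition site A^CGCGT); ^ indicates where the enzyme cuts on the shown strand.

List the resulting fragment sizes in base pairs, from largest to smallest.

NotI sites (GCGGCCGC) start at positions 22, 38, 70.
NotI cuts after base 2 of each site, so after positions 23, 39, 71.
The MluI site (ACGCGT) starts at position 57.
MluI cuts after the first base of each site, so after position 57.
Combined cut positions: 23, 39, 57, 71.
Circular molecule, 4 cuts → 4 fragments:
  24–39 → 16 bp
  40–57 → 18 bp
  58–71 → 14 bp
  72–98 then 1–23 → 27 + 23 = 50 bp
Sorted largest to smallest: 50, 18, 16, 14 bp.

50, 18, 16, 14 bp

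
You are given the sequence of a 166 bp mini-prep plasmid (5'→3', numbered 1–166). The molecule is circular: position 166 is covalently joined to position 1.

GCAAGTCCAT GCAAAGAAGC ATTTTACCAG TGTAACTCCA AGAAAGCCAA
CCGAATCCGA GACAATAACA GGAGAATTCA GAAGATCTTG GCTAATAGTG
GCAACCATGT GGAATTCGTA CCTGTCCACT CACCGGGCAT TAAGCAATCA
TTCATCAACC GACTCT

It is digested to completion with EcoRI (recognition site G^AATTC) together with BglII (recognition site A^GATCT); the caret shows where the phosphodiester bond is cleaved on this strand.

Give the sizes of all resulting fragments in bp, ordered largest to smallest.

EcoRI sites (GAATTC) start at positions 74, 112.
EcoRI cuts after the first base of each site, so after positions 74, 112.
The BglII site (AGATCT) starts at position 83.
BglII cuts after the first base of each site, so after position 83.
Combined cut positions: 74, 83, 112.
Circular molecule, 3 cuts → 3 fragments:
  75–83 → 9 bp
  84–112 → 29 bp
  113–166 then 1–74 → 54 + 74 = 128 bp
Sorted largest to smallest: 128, 29, 9 bp.

128, 29, 9 bp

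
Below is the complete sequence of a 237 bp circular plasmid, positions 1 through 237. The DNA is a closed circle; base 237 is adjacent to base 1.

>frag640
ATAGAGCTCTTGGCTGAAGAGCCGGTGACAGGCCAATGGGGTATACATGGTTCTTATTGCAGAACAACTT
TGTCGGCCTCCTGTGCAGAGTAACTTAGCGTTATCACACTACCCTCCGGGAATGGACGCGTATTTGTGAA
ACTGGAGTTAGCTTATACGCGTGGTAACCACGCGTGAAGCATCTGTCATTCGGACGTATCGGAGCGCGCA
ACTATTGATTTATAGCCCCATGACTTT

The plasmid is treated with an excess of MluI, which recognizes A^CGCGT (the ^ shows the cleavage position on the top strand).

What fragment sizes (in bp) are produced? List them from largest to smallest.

MluI sites (ACGCGT) start at positions 126, 157, 170.
MluI cuts after the first base of each site, so after positions 126, 157, 170.
Circular molecule, 3 cuts → 3 fragments:
  127–157 → 31 bp
  158–170 → 13 bp
  171–237 then 1–126 → 67 + 126 = 193 bp
Sorted largest to smallest: 193, 31, 13 bp.

193, 31, 13 bp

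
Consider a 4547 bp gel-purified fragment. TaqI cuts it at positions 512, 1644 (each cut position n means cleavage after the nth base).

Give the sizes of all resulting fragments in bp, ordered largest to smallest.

2903, 1132, 512 bp

Linear molecule, 2 cuts → 3 fragments:
  512 − 0 = 512 bp
  1644 − 512 = 1132 bp
  4547 − 1644 = 2903 bp
Sorted largest to smallest: 2903, 1132, 512 bp.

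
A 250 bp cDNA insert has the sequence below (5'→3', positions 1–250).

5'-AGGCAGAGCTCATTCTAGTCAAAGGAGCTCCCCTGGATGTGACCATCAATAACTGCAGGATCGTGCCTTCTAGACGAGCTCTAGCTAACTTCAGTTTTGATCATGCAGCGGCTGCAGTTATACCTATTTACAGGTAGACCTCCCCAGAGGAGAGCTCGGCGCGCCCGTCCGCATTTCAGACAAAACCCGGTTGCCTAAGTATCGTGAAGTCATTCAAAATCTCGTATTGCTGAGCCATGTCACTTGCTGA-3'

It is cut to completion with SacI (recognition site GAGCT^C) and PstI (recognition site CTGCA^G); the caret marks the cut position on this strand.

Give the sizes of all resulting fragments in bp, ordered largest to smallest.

SacI sites (GAGCTC) start at positions 6, 25, 76, 152.
SacI cuts after base 5 of each site (before the last base), so after positions 10, 29, 80, 156.
PstI sites (CTGCAG) start at positions 53, 112.
PstI cuts after base 5 of each site (before the last base), so after positions 57, 116.
Combined cut positions: 10, 29, 57, 80, 116, 156.
Linear molecule, 6 cuts → 7 fragments:
  1–10 → 10 bp
  11–29 → 19 bp
  30–57 → 28 bp
  58–80 → 23 bp
  81–116 → 36 bp
  117–156 → 40 bp
  157–250 → 94 bp
Sorted largest to smallest: 94, 40, 36, 28, 23, 19, 10 bp.

94, 40, 36, 28, 23, 19, 10 bp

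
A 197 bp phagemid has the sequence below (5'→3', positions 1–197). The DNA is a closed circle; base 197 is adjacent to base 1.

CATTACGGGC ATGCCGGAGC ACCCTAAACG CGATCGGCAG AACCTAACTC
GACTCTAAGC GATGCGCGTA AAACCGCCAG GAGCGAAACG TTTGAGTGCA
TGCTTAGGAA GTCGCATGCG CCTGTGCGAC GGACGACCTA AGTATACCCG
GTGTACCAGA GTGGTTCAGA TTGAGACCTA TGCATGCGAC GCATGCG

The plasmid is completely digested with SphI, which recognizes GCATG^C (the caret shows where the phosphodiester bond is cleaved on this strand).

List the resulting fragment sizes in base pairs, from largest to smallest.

SphI sites (GCATGC) start at positions 9, 98, 114, 182, 191.
SphI cuts after base 5 of each site (before the last base), so after positions 13, 102, 118, 186, 195.
Circular molecule, 5 cuts → 5 fragments:
  14–102 → 89 bp
  103–118 → 16 bp
  119–186 → 68 bp
  187–195 → 9 bp
  196–197 then 1–13 → 2 + 13 = 15 bp
Sorted largest to smallest: 89, 68, 16, 15, 9 bp.

89, 68, 16, 15, 9 bp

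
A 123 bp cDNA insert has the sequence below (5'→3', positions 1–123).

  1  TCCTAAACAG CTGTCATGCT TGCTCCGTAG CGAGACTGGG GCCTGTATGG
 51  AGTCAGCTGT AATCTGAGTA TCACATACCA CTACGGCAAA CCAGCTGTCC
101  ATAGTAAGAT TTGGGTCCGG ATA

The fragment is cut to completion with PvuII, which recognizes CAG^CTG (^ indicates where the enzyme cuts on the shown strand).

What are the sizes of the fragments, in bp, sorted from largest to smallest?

46, 38, 29, 10 bp

PvuII sites (CAGCTG) start at positions 8, 54, 92.
PvuII cuts after base 3 of each site, so after positions 10, 56, 94.
Linear molecule, 3 cuts → 4 fragments:
  1–10 → 10 bp
  11–56 → 46 bp
  57–94 → 38 bp
  95–123 → 29 bp
Sorted largest to smallest: 46, 38, 29, 10 bp.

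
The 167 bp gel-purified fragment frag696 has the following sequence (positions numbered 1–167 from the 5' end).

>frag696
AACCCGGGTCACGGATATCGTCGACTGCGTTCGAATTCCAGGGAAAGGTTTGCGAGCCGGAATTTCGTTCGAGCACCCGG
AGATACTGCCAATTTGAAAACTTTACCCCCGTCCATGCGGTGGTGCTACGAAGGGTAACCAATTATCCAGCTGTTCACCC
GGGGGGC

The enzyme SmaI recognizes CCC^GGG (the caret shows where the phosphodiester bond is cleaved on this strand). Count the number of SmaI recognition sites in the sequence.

2

CCCGGG occurs starting at positions 3, 158.
SmaI cuts at 2 sites.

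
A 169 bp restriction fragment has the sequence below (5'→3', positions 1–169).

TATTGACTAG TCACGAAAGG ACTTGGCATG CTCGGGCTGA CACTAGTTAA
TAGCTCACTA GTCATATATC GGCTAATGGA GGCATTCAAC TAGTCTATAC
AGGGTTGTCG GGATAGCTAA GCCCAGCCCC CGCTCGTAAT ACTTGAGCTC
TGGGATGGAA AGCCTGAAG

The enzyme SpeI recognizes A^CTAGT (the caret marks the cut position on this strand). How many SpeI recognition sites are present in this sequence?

ACTAGT occurs starting at positions 6, 42, 57, 89.
SpeI cuts at 4 sites.

4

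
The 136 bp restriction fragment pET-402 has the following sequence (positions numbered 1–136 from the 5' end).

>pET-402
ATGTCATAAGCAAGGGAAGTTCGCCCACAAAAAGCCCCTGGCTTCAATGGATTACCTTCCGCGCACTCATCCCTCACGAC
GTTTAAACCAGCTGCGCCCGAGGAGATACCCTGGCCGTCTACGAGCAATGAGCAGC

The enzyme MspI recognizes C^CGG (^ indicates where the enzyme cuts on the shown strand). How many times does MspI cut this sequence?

0

No occurrence of CCGG is present in the sequence.
MspI does not cut: 0 sites.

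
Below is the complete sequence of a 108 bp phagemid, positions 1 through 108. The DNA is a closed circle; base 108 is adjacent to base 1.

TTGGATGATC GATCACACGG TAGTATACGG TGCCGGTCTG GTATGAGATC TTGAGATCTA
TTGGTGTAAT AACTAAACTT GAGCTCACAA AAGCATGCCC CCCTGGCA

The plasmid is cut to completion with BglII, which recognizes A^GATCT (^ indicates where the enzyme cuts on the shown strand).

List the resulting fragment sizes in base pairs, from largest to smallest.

BglII sites (AGATCT) start at positions 46, 54.
BglII cuts after the first base of each site, so after positions 46, 54.
Circular molecule, 2 cuts → 2 fragments:
  47–54 → 8 bp
  55–108 then 1–46 → 54 + 46 = 100 bp
Sorted largest to smallest: 100, 8 bp.

100, 8 bp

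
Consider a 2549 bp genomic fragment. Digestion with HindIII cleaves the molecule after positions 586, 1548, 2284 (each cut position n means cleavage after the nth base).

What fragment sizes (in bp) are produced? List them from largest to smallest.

962, 736, 586, 265 bp

Linear molecule, 3 cuts → 4 fragments:
  586 − 0 = 586 bp
  1548 − 586 = 962 bp
  2284 − 1548 = 736 bp
  2549 − 2284 = 265 bp
Sorted largest to smallest: 962, 736, 586, 265 bp.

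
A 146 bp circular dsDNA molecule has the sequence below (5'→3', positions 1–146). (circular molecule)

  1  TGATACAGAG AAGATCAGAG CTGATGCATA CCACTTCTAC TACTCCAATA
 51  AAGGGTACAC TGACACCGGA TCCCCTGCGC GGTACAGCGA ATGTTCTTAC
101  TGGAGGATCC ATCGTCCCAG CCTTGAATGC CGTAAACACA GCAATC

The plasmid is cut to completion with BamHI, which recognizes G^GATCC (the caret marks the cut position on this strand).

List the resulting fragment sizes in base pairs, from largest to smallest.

109, 37 bp

BamHI sites (GGATCC) start at positions 68, 105.
BamHI cuts after the first base of each site, so after positions 68, 105.
Circular molecule, 2 cuts → 2 fragments:
  69–105 → 37 bp
  106–146 then 1–68 → 41 + 68 = 109 bp
Sorted largest to smallest: 109, 37 bp.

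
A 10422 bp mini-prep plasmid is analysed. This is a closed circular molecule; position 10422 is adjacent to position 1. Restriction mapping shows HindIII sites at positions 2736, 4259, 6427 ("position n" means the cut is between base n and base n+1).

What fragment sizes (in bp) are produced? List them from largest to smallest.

6731, 2168, 1523 bp

Circular molecule, 3 cuts → 3 fragments:
  4259 − 2736 = 1523 bp
  6427 − 4259 = 2168 bp
  wrap: 10422 − 6427 + 2736 = 6731 bp
Sorted largest to smallest: 6731, 2168, 1523 bp.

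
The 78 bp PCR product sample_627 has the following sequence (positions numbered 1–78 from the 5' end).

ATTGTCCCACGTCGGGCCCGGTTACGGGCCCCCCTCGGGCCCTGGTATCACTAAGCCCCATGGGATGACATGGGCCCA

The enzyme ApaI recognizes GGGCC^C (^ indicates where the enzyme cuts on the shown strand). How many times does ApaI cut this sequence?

4

GGGCCC occurs starting at positions 14, 26, 37, 72.
ApaI cuts at 4 sites.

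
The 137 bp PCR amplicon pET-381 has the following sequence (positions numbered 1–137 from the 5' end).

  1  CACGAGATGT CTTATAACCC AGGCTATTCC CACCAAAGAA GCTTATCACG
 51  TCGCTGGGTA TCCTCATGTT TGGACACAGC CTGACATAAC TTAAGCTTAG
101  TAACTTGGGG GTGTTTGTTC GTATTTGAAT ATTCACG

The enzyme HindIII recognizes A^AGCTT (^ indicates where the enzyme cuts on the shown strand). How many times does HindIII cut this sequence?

AAGCTT occurs starting at positions 39, 93.
HindIII cuts at 2 sites.

2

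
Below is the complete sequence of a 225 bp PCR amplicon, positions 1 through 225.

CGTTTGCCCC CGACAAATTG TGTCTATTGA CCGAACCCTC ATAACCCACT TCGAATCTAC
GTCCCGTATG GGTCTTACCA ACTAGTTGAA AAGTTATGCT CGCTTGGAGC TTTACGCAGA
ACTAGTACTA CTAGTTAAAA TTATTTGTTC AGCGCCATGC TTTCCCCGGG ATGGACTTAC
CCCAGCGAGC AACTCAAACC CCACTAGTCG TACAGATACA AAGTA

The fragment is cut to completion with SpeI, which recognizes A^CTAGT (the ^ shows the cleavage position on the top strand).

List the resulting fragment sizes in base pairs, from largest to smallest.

81, 73, 40, 22, 9 bp

SpeI sites (ACTAGT) start at positions 81, 121, 130, 203.
SpeI cuts after the first base of each site, so after positions 81, 121, 130, 203.
Linear molecule, 4 cuts → 5 fragments:
  1–81 → 81 bp
  82–121 → 40 bp
  122–130 → 9 bp
  131–203 → 73 bp
  204–225 → 22 bp
Sorted largest to smallest: 81, 73, 40, 22, 9 bp.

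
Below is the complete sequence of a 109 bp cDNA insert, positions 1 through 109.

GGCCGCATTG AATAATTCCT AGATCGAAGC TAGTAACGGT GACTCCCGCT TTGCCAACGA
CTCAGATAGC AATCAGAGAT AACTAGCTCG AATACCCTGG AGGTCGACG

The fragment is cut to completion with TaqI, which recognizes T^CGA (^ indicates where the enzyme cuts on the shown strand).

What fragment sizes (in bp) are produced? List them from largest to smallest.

64, 24, 16, 5 bp

TaqI sites (TCGA) start at positions 24, 88, 104.
TaqI cuts after the first base of each site, so after positions 24, 88, 104.
Linear molecule, 3 cuts → 4 fragments:
  1–24 → 24 bp
  25–88 → 64 bp
  89–104 → 16 bp
  105–109 → 5 bp
Sorted largest to smallest: 64, 24, 16, 5 bp.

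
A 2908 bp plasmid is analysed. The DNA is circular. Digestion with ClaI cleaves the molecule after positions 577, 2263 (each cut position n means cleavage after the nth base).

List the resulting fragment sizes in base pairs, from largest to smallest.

Circular molecule, 2 cuts → 2 fragments:
  2263 − 577 = 1686 bp
  wrap: 2908 − 2263 + 577 = 1222 bp
Sorted largest to smallest: 1686, 1222 bp.

1686, 1222 bp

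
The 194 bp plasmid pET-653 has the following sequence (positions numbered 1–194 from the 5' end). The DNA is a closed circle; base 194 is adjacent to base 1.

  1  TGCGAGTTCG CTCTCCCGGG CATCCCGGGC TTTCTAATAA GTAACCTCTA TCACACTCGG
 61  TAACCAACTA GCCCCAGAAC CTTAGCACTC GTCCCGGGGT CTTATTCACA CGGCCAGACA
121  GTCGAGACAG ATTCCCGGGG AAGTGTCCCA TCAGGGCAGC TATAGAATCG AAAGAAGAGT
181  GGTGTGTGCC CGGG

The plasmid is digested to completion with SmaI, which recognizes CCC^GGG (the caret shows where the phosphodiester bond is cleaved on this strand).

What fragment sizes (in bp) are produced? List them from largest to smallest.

69, 55, 41, 20, 9 bp

SmaI sites (CCCGGG) start at positions 15, 24, 93, 134, 189.
SmaI cuts after base 3 of each site, so after positions 17, 26, 95, 136, 191.
Circular molecule, 5 cuts → 5 fragments:
  18–26 → 9 bp
  27–95 → 69 bp
  96–136 → 41 bp
  137–191 → 55 bp
  192–194 then 1–17 → 3 + 17 = 20 bp
Sorted largest to smallest: 69, 55, 41, 20, 9 bp.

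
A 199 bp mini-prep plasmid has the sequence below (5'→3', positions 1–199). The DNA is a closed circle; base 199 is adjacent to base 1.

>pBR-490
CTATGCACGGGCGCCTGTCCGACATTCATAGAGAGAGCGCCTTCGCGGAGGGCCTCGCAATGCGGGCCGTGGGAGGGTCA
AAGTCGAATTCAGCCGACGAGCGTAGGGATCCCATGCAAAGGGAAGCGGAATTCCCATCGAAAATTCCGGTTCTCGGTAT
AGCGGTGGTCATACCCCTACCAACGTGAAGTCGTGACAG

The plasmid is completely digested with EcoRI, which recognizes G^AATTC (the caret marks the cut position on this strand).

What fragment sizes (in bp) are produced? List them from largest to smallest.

156, 43 bp

EcoRI sites (GAATTC) start at positions 86, 129.
EcoRI cuts after the first base of each site, so after positions 86, 129.
Circular molecule, 2 cuts → 2 fragments:
  87–129 → 43 bp
  130–199 then 1–86 → 70 + 86 = 156 bp
Sorted largest to smallest: 156, 43 bp.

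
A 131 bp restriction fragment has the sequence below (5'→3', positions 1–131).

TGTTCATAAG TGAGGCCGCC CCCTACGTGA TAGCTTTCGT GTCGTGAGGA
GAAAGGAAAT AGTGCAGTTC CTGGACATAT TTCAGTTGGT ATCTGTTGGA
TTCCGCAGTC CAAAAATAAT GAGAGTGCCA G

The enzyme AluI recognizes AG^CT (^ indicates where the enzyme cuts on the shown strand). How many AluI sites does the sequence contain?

AGCT occurs starting at position 32.
AluI cuts at 1 site.

1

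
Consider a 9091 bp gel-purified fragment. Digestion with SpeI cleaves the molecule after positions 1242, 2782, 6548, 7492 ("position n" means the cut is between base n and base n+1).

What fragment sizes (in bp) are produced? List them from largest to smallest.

3766, 1599, 1540, 1242, 944 bp

Linear molecule, 4 cuts → 5 fragments:
  1242 − 0 = 1242 bp
  2782 − 1242 = 1540 bp
  6548 − 2782 = 3766 bp
  7492 − 6548 = 944 bp
  9091 − 7492 = 1599 bp
Sorted largest to smallest: 3766, 1599, 1540, 1242, 944 bp.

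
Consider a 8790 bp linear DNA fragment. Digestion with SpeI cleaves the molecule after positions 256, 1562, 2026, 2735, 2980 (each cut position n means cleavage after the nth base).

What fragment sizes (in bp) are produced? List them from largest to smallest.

5810, 1306, 709, 464, 256, 245 bp

Linear molecule, 5 cuts → 6 fragments:
  256 − 0 = 256 bp
  1562 − 256 = 1306 bp
  2026 − 1562 = 464 bp
  2735 − 2026 = 709 bp
  2980 − 2735 = 245 bp
  8790 − 2980 = 5810 bp
Sorted largest to smallest: 5810, 1306, 709, 464, 256, 245 bp.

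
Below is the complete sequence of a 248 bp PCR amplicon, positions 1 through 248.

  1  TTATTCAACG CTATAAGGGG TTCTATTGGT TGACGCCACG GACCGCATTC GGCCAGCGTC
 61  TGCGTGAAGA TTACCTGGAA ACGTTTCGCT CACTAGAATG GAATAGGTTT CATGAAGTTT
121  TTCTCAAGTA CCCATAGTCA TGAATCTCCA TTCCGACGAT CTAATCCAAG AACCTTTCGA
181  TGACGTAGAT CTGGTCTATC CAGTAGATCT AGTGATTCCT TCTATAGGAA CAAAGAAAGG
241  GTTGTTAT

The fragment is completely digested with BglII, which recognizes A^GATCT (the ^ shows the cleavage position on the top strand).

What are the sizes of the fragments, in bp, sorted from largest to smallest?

187, 43, 18 bp

BglII sites (AGATCT) start at positions 187, 205.
BglII cuts after the first base of each site, so after positions 187, 205.
Linear molecule, 2 cuts → 3 fragments:
  1–187 → 187 bp
  188–205 → 18 bp
  206–248 → 43 bp
Sorted largest to smallest: 187, 43, 18 bp.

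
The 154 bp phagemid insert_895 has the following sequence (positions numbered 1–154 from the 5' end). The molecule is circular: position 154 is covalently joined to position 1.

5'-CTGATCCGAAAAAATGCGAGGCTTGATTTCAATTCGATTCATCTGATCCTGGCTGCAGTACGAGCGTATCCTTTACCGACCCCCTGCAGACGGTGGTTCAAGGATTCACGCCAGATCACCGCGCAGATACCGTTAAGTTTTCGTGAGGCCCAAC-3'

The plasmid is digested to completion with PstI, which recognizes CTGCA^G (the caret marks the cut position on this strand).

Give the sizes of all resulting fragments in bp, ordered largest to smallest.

PstI sites (CTGCAG) start at positions 53, 84.
PstI cuts after base 5 of each site (before the last base), so after positions 57, 88.
Circular molecule, 2 cuts → 2 fragments:
  58–88 → 31 bp
  89–154 then 1–57 → 66 + 57 = 123 bp
Sorted largest to smallest: 123, 31 bp.

123, 31 bp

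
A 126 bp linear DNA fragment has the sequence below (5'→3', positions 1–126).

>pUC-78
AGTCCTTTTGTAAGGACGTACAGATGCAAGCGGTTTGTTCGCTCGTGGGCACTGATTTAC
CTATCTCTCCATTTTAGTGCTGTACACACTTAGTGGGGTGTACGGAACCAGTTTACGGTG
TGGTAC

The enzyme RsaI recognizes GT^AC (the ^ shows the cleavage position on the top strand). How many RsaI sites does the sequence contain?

4

GTAC occurs starting at positions 18, 82, 100, 123.
RsaI cuts at 4 sites.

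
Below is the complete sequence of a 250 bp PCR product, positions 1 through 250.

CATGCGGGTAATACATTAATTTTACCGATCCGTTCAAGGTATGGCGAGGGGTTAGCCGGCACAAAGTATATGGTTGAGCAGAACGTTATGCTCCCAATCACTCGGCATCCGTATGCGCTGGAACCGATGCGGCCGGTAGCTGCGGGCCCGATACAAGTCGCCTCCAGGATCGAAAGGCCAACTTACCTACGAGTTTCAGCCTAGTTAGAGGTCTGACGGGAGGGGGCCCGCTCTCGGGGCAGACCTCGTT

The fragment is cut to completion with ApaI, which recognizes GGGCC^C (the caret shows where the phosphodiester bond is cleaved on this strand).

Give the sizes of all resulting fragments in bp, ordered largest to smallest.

148, 80, 22 bp

ApaI sites (GGGCCC) start at positions 144, 224.
ApaI cuts after base 5 of each site (before the last base), so after positions 148, 228.
Linear molecule, 2 cuts → 3 fragments:
  1–148 → 148 bp
  149–228 → 80 bp
  229–250 → 22 bp
Sorted largest to smallest: 148, 80, 22 bp.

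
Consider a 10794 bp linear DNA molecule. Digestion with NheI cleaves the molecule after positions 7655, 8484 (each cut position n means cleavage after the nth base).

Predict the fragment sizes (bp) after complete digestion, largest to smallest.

7655, 2310, 829 bp

Linear molecule, 2 cuts → 3 fragments:
  7655 − 0 = 7655 bp
  8484 − 7655 = 829 bp
  10794 − 8484 = 2310 bp
Sorted largest to smallest: 7655, 2310, 829 bp.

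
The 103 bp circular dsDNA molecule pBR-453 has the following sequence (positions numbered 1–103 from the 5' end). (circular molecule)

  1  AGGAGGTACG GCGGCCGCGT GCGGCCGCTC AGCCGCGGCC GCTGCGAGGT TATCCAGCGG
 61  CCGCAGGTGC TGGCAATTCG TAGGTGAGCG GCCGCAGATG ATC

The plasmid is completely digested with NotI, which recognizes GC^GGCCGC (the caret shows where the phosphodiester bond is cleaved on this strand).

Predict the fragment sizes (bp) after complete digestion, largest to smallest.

31, 26, 22, 14, 10 bp

NotI sites (GCGGCCGC) start at positions 11, 21, 35, 57, 88.
NotI cuts after base 2 of each site, so after positions 12, 22, 36, 58, 89.
Circular molecule, 5 cuts → 5 fragments:
  13–22 → 10 bp
  23–36 → 14 bp
  37–58 → 22 bp
  59–89 → 31 bp
  90–103 then 1–12 → 14 + 12 = 26 bp
Sorted largest to smallest: 31, 26, 22, 14, 10 bp.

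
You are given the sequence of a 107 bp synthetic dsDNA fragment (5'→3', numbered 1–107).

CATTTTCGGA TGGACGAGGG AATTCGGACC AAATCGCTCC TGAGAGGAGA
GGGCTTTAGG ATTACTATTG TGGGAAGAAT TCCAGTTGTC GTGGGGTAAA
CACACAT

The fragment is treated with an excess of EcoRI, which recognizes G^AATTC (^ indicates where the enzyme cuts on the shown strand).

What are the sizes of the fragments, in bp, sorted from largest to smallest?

57, 30, 20 bp

EcoRI sites (GAATTC) start at positions 20, 77.
EcoRI cuts after the first base of each site, so after positions 20, 77.
Linear molecule, 2 cuts → 3 fragments:
  1–20 → 20 bp
  21–77 → 57 bp
  78–107 → 30 bp
Sorted largest to smallest: 57, 30, 20 bp.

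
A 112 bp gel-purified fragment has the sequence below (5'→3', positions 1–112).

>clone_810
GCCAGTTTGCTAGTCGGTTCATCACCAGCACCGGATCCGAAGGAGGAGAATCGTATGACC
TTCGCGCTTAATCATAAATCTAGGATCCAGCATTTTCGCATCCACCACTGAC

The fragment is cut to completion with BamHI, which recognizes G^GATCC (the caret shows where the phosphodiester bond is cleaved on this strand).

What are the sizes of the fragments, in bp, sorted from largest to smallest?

50, 33, 29 bp

BamHI sites (GGATCC) start at positions 33, 83.
BamHI cuts after the first base of each site, so after positions 33, 83.
Linear molecule, 2 cuts → 3 fragments:
  1–33 → 33 bp
  34–83 → 50 bp
  84–112 → 29 bp
Sorted largest to smallest: 50, 33, 29 bp.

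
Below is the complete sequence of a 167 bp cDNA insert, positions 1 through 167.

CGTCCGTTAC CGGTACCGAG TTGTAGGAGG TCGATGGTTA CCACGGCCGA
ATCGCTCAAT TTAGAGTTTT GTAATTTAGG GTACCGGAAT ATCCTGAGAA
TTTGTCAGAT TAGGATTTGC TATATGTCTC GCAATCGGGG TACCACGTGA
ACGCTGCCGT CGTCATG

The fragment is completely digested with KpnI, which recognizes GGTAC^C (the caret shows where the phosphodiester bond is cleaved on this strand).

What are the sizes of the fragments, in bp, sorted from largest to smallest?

KpnI sites (GGTACC) start at positions 12, 80, 139.
KpnI cuts after base 5 of each site (before the last base), so after positions 16, 84, 143.
Linear molecule, 3 cuts → 4 fragments:
  1–16 → 16 bp
  17–84 → 68 bp
  85–143 → 59 bp
  144–167 → 24 bp
Sorted largest to smallest: 68, 59, 24, 16 bp.

68, 59, 24, 16 bp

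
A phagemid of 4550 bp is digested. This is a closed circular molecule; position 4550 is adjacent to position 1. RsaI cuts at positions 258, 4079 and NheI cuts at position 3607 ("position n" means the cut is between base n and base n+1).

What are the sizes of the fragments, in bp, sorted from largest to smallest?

Combined cut positions (sorted): 258, 3607, 4079.
Circular molecule, 3 cuts → 3 fragments:
  3607 − 258 = 3349 bp
  4079 − 3607 = 472 bp
  wrap: 4550 − 4079 + 258 = 729 bp
Sorted largest to smallest: 3349, 729, 472 bp.

3349, 729, 472 bp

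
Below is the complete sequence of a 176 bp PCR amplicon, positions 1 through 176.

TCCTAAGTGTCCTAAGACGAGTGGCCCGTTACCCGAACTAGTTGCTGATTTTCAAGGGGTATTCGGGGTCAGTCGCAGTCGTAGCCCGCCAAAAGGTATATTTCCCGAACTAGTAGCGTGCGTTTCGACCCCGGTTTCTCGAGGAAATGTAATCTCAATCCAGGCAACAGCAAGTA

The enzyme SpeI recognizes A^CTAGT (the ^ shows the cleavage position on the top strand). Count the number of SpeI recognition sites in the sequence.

ACTAGT occurs starting at positions 37, 109.
SpeI cuts at 2 sites.

2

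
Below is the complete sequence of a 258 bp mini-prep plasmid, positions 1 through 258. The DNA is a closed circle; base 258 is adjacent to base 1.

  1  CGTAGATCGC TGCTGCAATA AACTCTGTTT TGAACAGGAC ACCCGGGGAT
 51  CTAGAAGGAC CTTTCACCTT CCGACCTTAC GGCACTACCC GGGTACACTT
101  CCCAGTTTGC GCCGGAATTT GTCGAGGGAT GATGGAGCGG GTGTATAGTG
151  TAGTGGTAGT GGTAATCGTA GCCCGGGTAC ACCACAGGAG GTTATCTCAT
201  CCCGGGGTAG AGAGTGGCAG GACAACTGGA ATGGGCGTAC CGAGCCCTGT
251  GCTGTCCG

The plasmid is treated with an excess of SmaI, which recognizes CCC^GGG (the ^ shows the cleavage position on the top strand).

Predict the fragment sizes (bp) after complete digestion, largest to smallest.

SmaI sites (CCCGGG) start at positions 42, 88, 172, 201.
SmaI cuts after base 3 of each site, so after positions 44, 90, 174, 203.
Circular molecule, 4 cuts → 4 fragments:
  45–90 → 46 bp
  91–174 → 84 bp
  175–203 → 29 bp
  204–258 then 1–44 → 55 + 44 = 99 bp
Sorted largest to smallest: 99, 84, 46, 29 bp.

99, 84, 46, 29 bp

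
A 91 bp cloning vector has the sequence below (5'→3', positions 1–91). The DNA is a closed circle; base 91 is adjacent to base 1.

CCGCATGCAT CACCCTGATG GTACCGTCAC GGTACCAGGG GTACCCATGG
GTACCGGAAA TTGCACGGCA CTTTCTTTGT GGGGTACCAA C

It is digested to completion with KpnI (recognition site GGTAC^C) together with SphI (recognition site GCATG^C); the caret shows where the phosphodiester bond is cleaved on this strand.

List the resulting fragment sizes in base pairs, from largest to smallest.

KpnI sites (GGTACC) start at positions 20, 31, 40, 50, 83.
KpnI cuts after base 5 of each site (before the last base), so after positions 24, 35, 44, 54, 87.
The SphI site (GCATGC) starts at position 3.
SphI cuts after base 5 of each site (before the last base), so after position 7.
Combined cut positions: 7, 24, 35, 44, 54, 87.
Circular molecule, 6 cuts → 6 fragments:
  8–24 → 17 bp
  25–35 → 11 bp
  36–44 → 9 bp
  45–54 → 10 bp
  55–87 → 33 bp
  88–91 then 1–7 → 4 + 7 = 11 bp
Sorted largest to smallest: 33, 17, 11, 11, 10, 9 bp.

33, 17, 11, 11, 10, 9 bp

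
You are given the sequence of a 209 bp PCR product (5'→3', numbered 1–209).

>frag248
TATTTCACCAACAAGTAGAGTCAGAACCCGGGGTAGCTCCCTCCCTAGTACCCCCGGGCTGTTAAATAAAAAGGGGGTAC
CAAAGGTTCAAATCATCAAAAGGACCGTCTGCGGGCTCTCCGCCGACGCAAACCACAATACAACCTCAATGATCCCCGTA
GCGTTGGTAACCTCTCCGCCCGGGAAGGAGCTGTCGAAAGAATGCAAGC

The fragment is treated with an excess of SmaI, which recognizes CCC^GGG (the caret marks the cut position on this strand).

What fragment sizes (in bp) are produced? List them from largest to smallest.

SmaI sites (CCCGGG) start at positions 27, 53, 179.
SmaI cuts after base 3 of each site, so after positions 29, 55, 181.
Linear molecule, 3 cuts → 4 fragments:
  1–29 → 29 bp
  30–55 → 26 bp
  56–181 → 126 bp
  182–209 → 28 bp
Sorted largest to smallest: 126, 29, 28, 26 bp.

126, 29, 28, 26 bp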